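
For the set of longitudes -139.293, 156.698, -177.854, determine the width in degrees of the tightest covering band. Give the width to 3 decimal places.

Sort the longitudes: -177.854°, -139.293°, +156.698°.
Eastward gaps between consecutive values (wrapping around): 38.561°, 295.991°, 25.448°.
Largest gap = 295.991° ⇒ minimal covering band is its complement: 360° − 295.991° = 64.009°.
Band runs from +156.698° eastward to -139.293°, crossing the antimeridian.

64.009°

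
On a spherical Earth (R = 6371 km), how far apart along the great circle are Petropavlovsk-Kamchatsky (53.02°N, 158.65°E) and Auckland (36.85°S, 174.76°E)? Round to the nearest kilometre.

Δλ = 174.76 − 158.65 = 16.11°.
Δφ = -36.85 − 53.02 = -89.87°.
a = sin²(Δφ/2) + cos φ₁ · cos φ₂ · sin²(Δλ/2) = 0.508317.
c = 2·atan2(√a, √(1−a)) = 1.58743 rad → d = 6371·c ≈ 10113.52 km.

10114 km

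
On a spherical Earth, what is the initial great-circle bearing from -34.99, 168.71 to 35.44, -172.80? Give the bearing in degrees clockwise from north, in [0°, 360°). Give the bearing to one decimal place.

15.7°

Δλ = -172.80 − 168.71 = -341.51°; wrapped into (−180°, 180°]: 18.49°.
θ = atan2( sin Δλ · cos φ₂ , cos φ₁ · sin φ₂ − sin φ₁ · cos φ₂ · cos Δλ )
  = atan2(0.25838, 0.91812) = 15.718° → normalised to [0°, 360°): 15.718°.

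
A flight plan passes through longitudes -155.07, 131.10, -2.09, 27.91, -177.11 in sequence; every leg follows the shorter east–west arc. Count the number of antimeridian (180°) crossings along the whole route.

Leg 1: -155.07° → +131.10°, shortest Δλ = -73.83° (west) — crosses 180°.
Leg 2: +131.10° → -2.09°, shortest Δλ = -133.19° (west) — does not cross 180°.
Leg 3: -2.09° → +27.91°, shortest Δλ = 30.0° (east) — does not cross 180°.
Leg 4: +27.91° → -177.11°, shortest Δλ = 154.98° (east) — crosses 180°.
Total crossings: 2.

2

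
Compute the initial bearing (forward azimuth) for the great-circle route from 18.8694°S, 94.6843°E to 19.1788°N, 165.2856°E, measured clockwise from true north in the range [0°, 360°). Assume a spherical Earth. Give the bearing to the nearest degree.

65°

Δλ = 165.2856 − 94.6843 = 70.6013°.
θ = atan2( sin Δλ · cos φ₂ , cos φ₁ · sin φ₂ − sin φ₁ · cos φ₂ · cos Δλ )
  = atan2(0.89088, 0.41232) = 65.164° → normalised to [0°, 360°): 65.164°.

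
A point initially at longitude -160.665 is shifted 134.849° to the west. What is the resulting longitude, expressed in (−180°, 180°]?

Start at -160.665°; shift −134.849° → -295.514°.
-295.514° lies outside (−180°, 180°]; add 360° → +64.486°.

+64.486°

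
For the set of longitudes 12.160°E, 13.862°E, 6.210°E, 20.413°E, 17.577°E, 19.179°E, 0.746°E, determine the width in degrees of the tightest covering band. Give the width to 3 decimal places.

Sort the longitudes: +0.746°, +6.210°, +12.160°, +13.862°, +17.577°, +19.179°, +20.413°.
Eastward gaps between consecutive values (wrapping around): 5.464°, 5.950°, 1.702°, 3.715°, 1.602°, 1.234°, 340.333°.
Largest gap = 340.333° ⇒ minimal covering band is its complement: 360° − 340.333° = 19.667°.
Band runs from +0.746° eastward to +20.413°.

19.667°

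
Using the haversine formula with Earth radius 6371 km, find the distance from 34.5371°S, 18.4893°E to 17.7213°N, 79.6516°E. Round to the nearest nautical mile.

Δλ = 79.6516 − 18.4893 = 61.1623°.
Δφ = 17.7213 − -34.5371 = 52.2584°.
a = sin²(Δφ/2) + cos φ₁ · cos φ₂ · sin²(Δλ/2) = 0.397049.
c = 2·atan2(√a, √(1−a)) = 1.36341 rad → d = 6371·c ≈ 8686.30 km ≈ 4690.23 nmi.

4690 nmi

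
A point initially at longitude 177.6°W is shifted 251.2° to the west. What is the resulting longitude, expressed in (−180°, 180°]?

68.8°W

Start at -177.6°; shift −251.2° → -428.8°.
-428.8° lies outside (−180°, 180°]; add 360° → -68.8°.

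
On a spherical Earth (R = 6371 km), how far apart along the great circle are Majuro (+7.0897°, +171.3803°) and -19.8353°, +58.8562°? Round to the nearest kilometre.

Δλ = 58.8562 − 171.3803 = -112.5241°.
Δφ = -19.8353 − 7.0897 = -26.9250°.
a = sin²(Δφ/2) + cos φ₁ · cos φ₂ · sin²(Δλ/2) = 0.699735.
c = 2·atan2(√a, √(1−a)) = 1.98173 rad → d = 6371·c ≈ 12625.63 km.

12626 km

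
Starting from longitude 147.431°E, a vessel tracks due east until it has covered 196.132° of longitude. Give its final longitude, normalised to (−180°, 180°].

16.437°W

Start at +147.431°; shift +196.132° → +343.563°.
+343.563° lies outside (−180°, 180°]; subtract 360° → -16.437°.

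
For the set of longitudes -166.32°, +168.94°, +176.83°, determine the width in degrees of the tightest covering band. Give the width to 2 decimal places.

24.74°

Sort the longitudes: -166.32°, +168.94°, +176.83°.
Eastward gaps between consecutive values (wrapping around): 335.26°, 7.89°, 16.85°.
Largest gap = 335.26° ⇒ minimal covering band is its complement: 360° − 335.26° = 24.74°.
Band runs from +168.94° eastward to -166.32°, crossing the antimeridian.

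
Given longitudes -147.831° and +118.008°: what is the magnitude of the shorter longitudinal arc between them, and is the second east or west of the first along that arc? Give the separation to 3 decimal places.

94.161° west

Raw difference: 118.008 − -147.831 = 265.839°.
Normalise into (−180°, 180°]: 265.839° − 360° = -94.161°.
Negative ⇒ the second point lies to the west; separation 94.161°.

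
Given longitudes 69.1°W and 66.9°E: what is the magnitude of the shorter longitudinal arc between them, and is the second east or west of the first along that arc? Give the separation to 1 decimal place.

136.0° east

Raw difference: 66.9 − -69.1 = 136.0°.
Normalise into (−180°, 180°]: 136.0° stays 136.0°.
Positive ⇒ the second point lies to the east; separation 136.0°.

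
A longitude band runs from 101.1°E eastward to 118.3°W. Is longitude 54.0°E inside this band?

Band width going east from +101.1° to -118.3°: ((-118.3 − 101.1) mod 360) = 140.6°.
Offset of +54.0° east of the west edge: ((54.0 − 101.1) mod 360) = 312.9°.
312.9° > 140.6° ⇒ outside.

No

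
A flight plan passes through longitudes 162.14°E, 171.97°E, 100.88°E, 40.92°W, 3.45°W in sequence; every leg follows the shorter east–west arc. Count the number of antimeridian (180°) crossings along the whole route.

0

Leg 1: +162.14° → +171.97°, shortest Δλ = 9.83° (east) — does not cross 180°.
Leg 2: +171.97° → +100.88°, shortest Δλ = -71.09° (west) — does not cross 180°.
Leg 3: +100.88° → -40.92°, shortest Δλ = -141.8° (west) — does not cross 180°.
Leg 4: -40.92° → -3.45°, shortest Δλ = 37.47° (east) — does not cross 180°.
Total crossings: 0.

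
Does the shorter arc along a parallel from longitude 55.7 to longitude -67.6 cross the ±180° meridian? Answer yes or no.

Signed shortest Δλ = ((-67.6 − 55.7 + 180) mod 360) − 180 = -123.3°.
Going west by 123.3° from +55.7° reaches -67.6° without touching 180°.

No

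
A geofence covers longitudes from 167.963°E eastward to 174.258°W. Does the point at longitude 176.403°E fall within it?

Band width going east from +167.963° to -174.258°: ((-174.258 − 167.963) mod 360) = 17.779°.
Offset of +176.403° east of the west edge: ((176.403 − 167.963) mod 360) = 8.440°.
8.440° ≤ 17.779° ⇒ inside.

Yes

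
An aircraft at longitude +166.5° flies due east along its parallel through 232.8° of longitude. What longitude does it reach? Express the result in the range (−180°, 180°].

+39.3°

Start at +166.5°; shift +232.8° → +399.3°.
+399.3° lies outside (−180°, 180°]; subtract 360° → +39.3°.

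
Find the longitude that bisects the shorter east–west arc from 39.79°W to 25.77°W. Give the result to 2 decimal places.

32.78°W

Signed shortest Δλ from -39.79° to -25.77° is +14.02°.
Midpoint longitude = -39.79° + (+14.02°)/2 = -39.79° + 7.01° = -32.78°.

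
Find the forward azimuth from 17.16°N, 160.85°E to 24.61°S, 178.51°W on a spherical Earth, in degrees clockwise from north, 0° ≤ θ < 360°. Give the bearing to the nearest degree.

154°

Δλ = -178.51 − 160.85 = -339.36°; wrapped into (−180°, 180°]: 20.64°.
θ = atan2( sin Δλ · cos φ₂ , cos φ₁ · sin φ₂ − sin φ₁ · cos φ₂ · cos Δλ )
  = atan2(0.32048, -0.64892) = 153.717° → normalised to [0°, 360°): 153.717°.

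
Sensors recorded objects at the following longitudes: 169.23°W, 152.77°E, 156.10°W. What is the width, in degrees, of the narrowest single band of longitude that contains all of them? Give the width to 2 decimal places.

51.13°

Sort the longitudes: -169.23°, -156.10°, +152.77°.
Eastward gaps between consecutive values (wrapping around): 13.13°, 308.87°, 38.00°.
Largest gap = 308.87° ⇒ minimal covering band is its complement: 360° − 308.87° = 51.13°.
Band runs from +152.77° eastward to -156.10°, crossing the antimeridian.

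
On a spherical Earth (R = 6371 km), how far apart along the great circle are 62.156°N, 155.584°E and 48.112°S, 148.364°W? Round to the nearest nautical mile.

Δλ = -148.364 − 155.584 = -303.948°; wrapped into (−180°, 180°]: 56.052°.
Δφ = -48.112 − 62.156 = -110.268°.
a = sin²(Δφ/2) + cos φ₁ · cos φ₂ · sin²(Δλ/2) = 0.742056.
c = 2·atan2(√a, √(1−a)) = 2.07614 rad → d = 6371·c ≈ 13227.11 km ≈ 7142.07 nmi.

7142 nmi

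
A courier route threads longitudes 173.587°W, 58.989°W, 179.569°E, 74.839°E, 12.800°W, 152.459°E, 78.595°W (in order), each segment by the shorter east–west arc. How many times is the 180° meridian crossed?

2

Leg 1: -173.587° → -58.989°, shortest Δλ = 114.598° (east) — does not cross 180°.
Leg 2: -58.989° → +179.569°, shortest Δλ = -121.442° (west) — crosses 180°.
Leg 3: +179.569° → +74.839°, shortest Δλ = -104.73° (west) — does not cross 180°.
Leg 4: +74.839° → -12.800°, shortest Δλ = -87.639° (west) — does not cross 180°.
Leg 5: -12.800° → +152.459°, shortest Δλ = 165.259° (east) — does not cross 180°.
Leg 6: +152.459° → -78.595°, shortest Δλ = 128.946° (east) — crosses 180°.
Total crossings: 2.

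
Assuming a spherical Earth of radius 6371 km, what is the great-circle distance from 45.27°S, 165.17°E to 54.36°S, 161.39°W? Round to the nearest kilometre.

Δλ = -161.39 − 165.17 = -326.56°; wrapped into (−180°, 180°]: 33.44°.
Δφ = -54.36 − -45.27 = -9.09°.
a = sin²(Δφ/2) + cos φ₁ · cos φ₂ · sin²(Δλ/2) = 0.040221.
c = 2·atan2(√a, √(1−a)) = 0.40384 rad → d = 6371·c ≈ 2572.87 km.

2573 km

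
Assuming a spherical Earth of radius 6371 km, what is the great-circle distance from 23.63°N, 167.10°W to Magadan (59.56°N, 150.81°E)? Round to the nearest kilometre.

5156 km

Δλ = 150.81 − -167.10 = 317.91°; wrapped into (−180°, 180°]: -42.09°.
Δφ = 59.56 − 23.63 = 35.93°.
a = sin²(Δφ/2) + cos φ₁ · cos φ₂ · sin²(Δλ/2) = 0.154987.
c = 2·atan2(√a, √(1−a)) = 0.80927 rad → d = 6371·c ≈ 5155.87 km.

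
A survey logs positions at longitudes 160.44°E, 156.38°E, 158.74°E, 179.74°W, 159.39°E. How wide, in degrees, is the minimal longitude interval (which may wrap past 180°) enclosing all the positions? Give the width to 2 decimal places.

23.88°

Sort the longitudes: -179.74°, +156.38°, +158.74°, +159.39°, +160.44°.
Eastward gaps between consecutive values (wrapping around): 336.12°, 2.36°, 0.65°, 1.05°, 19.82°.
Largest gap = 336.12° ⇒ minimal covering band is its complement: 360° − 336.12° = 23.88°.
Band runs from +156.38° eastward to -179.74°, crossing the antimeridian.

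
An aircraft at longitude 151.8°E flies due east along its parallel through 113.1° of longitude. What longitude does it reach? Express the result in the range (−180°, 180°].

Start at +151.8°; shift +113.1° → +264.9°.
+264.9° lies outside (−180°, 180°]; subtract 360° → -95.1°.

95.1°W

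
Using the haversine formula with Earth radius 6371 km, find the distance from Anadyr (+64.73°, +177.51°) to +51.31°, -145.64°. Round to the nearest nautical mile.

Δλ = -145.64 − 177.51 = -323.15°; wrapped into (−180°, 180°]: 36.85°.
Δφ = 51.31 − 64.73 = -13.42°.
a = sin²(Δφ/2) + cos φ₁ · cos φ₂ · sin²(Δλ/2) = 0.040310.
c = 2·atan2(√a, √(1−a)) = 0.40429 rad → d = 6371·c ≈ 2575.75 km ≈ 1390.79 nmi.

1391 nmi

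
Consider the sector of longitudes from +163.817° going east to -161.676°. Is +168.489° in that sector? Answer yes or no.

Yes

Band width going east from +163.817° to -161.676°: ((-161.676 − 163.817) mod 360) = 34.507°.
Offset of +168.489° east of the west edge: ((168.489 − 163.817) mod 360) = 4.672°.
4.672° ≤ 34.507° ⇒ inside.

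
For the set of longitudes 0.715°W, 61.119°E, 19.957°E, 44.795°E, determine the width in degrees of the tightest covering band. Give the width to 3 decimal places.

61.834°

Sort the longitudes: -0.715°, +19.957°, +44.795°, +61.119°.
Eastward gaps between consecutive values (wrapping around): 20.672°, 24.838°, 16.324°, 298.166°.
Largest gap = 298.166° ⇒ minimal covering band is its complement: 360° − 298.166° = 61.834°.
Band runs from -0.715° eastward to +61.119°.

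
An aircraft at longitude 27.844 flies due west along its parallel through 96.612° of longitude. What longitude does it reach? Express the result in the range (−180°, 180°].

Start at +27.844°; shift −96.612° → -68.768°.
-68.768° already lies in (−180°, 180°].

-68.768°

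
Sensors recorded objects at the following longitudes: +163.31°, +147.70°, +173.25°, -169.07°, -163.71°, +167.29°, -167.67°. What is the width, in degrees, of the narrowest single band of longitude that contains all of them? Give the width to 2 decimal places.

Sort the longitudes: -169.07°, -167.67°, -163.71°, +147.70°, +163.31°, +167.29°, +173.25°.
Eastward gaps between consecutive values (wrapping around): 1.40°, 3.96°, 311.41°, 15.61°, 3.98°, 5.96°, 17.68°.
Largest gap = 311.41° ⇒ minimal covering band is its complement: 360° − 311.41° = 48.59°.
Band runs from +147.70° eastward to -163.71°, crossing the antimeridian.

48.59°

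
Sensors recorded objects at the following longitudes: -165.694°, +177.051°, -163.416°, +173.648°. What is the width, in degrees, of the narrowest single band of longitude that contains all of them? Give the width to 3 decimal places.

22.936°

Sort the longitudes: -165.694°, -163.416°, +173.648°, +177.051°.
Eastward gaps between consecutive values (wrapping around): 2.278°, 337.064°, 3.403°, 17.255°.
Largest gap = 337.064° ⇒ minimal covering band is its complement: 360° − 337.064° = 22.936°.
Band runs from +173.648° eastward to -163.416°, crossing the antimeridian.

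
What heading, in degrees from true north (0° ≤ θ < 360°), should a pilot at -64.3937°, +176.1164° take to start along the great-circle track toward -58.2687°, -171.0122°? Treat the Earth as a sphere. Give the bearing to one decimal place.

51.0°

Δλ = -171.0122 − 176.1164 = -347.1286°; wrapped into (−180°, 180°]: 12.8714°.
θ = atan2( sin Δλ · cos φ₂ , cos φ₁ · sin φ₂ − sin φ₁ · cos φ₂ · cos Δλ )
  = atan2(0.11716, 0.09478) = 51.028° → normalised to [0°, 360°): 51.028°.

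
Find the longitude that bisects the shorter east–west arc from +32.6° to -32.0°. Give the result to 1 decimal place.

+0.3°

Signed shortest Δλ from +32.6° to -32.0° is -64.6°.
Midpoint longitude = +32.6° + (-64.6°)/2 = +32.6° − 32.3° = +0.3°.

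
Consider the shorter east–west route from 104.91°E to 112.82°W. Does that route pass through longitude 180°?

Naïve |-112.82 − 104.91| = 217.73° > 180°, so the shorter arc goes the other way round — across 180°.
Signed shortest Δλ = ((-112.82 − 104.91 + 180) mod 360) − 180 = 142.27°.
Going east by 142.27° from +104.91° passes through 180° before reaching -112.82°.

Yes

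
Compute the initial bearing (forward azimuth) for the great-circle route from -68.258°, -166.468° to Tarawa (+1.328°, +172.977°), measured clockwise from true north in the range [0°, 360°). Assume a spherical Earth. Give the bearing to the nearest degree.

Δλ = 172.977 − -166.468 = 339.445°; wrapped into (−180°, 180°]: -20.555°.
θ = atan2( sin Δλ · cos φ₂ , cos φ₁ · sin φ₂ − sin φ₁ · cos φ₂ · cos Δλ )
  = atan2(-0.35101, 0.87808) = -21.789° → normalised to [0°, 360°): 338.211°.

338°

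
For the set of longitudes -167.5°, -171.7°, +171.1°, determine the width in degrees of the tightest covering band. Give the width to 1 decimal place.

21.4°

Sort the longitudes: -171.7°, -167.5°, +171.1°.
Eastward gaps between consecutive values (wrapping around): 4.2°, 338.6°, 17.2°.
Largest gap = 338.6° ⇒ minimal covering band is its complement: 360° − 338.6° = 21.4°.
Band runs from +171.1° eastward to -167.5°, crossing the antimeridian.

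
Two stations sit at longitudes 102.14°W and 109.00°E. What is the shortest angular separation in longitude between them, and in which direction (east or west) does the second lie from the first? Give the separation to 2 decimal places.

148.86° west

Raw difference: 109.00 − -102.14 = 211.14°.
Normalise into (−180°, 180°]: 211.14° − 360° = -148.86°.
Negative ⇒ the second point lies to the west; separation 148.86°.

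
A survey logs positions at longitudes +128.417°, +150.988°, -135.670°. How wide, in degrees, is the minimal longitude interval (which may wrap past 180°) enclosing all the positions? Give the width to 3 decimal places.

Sort the longitudes: -135.670°, +128.417°, +150.988°.
Eastward gaps between consecutive values (wrapping around): 264.087°, 22.571°, 73.342°.
Largest gap = 264.087° ⇒ minimal covering band is its complement: 360° − 264.087° = 95.913°.
Band runs from +128.417° eastward to -135.670°, crossing the antimeridian.

95.913°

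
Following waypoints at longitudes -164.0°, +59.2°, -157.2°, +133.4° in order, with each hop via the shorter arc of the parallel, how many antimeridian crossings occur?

Leg 1: -164.0° → +59.2°, shortest Δλ = -136.8° (west) — crosses 180°.
Leg 2: +59.2° → -157.2°, shortest Δλ = 143.6° (east) — crosses 180°.
Leg 3: -157.2° → +133.4°, shortest Δλ = -69.4° (west) — crosses 180°.
Total crossings: 3.

3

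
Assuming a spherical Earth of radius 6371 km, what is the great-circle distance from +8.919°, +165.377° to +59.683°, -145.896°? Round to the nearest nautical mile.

3748 nmi

Δλ = -145.896 − 165.377 = -311.273°; wrapped into (−180°, 180°]: 48.727°.
Δφ = 59.683 − 8.919 = 50.764°.
a = sin²(Δφ/2) + cos φ₁ · cos φ₂ · sin²(Δλ/2) = 0.268605.
c = 2·atan2(√a, √(1−a)) = 1.08966 rad → d = 6371·c ≈ 6942.21 km ≈ 3748.49 nmi.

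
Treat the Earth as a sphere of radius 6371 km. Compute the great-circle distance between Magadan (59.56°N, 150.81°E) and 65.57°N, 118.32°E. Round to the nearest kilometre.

Δλ = 118.32 − 150.81 = -32.49°.
Δφ = 65.57 − 59.56 = 6.01°.
a = sin²(Δφ/2) + cos φ₁ · cos φ₂ · sin²(Δλ/2) = 0.019146.
c = 2·atan2(√a, √(1−a)) = 0.27763 rad → d = 6371·c ≈ 1768.77 km.

1769 km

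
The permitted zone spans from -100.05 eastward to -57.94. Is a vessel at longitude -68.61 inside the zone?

Band width going east from -100.05° to -57.94°: ((-57.94 − -100.05) mod 360) = 42.11°.
Offset of -68.61° east of the west edge: ((-68.61 − -100.05) mod 360) = 31.44°.
31.44° ≤ 42.11° ⇒ inside.

Yes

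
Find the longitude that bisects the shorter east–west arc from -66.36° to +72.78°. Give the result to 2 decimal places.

Signed shortest Δλ from -66.36° to +72.78° is +139.14°.
Midpoint longitude = -66.36° + (+139.14°)/2 = -66.36° + 69.57° = +3.21°.

+3.21°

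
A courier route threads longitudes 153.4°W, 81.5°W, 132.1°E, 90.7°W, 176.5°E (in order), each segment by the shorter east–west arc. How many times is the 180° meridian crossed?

3

Leg 1: -153.4° → -81.5°, shortest Δλ = 71.9° (east) — does not cross 180°.
Leg 2: -81.5° → +132.1°, shortest Δλ = -146.4° (west) — crosses 180°.
Leg 3: +132.1° → -90.7°, shortest Δλ = 137.2° (east) — crosses 180°.
Leg 4: -90.7° → +176.5°, shortest Δλ = -92.8° (west) — crosses 180°.
Total crossings: 3.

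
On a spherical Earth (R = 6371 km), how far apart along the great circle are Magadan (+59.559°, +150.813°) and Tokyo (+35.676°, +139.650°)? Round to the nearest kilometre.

Δλ = 139.650 − 150.813 = -11.163°.
Δφ = 35.676 − 59.559 = -23.883°.
a = sin²(Δφ/2) + cos φ₁ · cos φ₂ · sin²(Δλ/2) = 0.046706.
c = 2·atan2(√a, √(1−a)) = 0.43567 rad → d = 6371·c ≈ 2775.65 km.

2776 km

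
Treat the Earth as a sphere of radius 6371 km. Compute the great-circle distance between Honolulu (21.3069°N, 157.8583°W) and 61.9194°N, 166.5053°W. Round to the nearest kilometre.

4564 km

Δλ = -166.5053 − -157.8583 = -8.6470°.
Δφ = 61.9194 − 21.3069 = 40.6125°.
a = sin²(Δφ/2) + cos φ₁ · cos φ₂ · sin²(Δλ/2) = 0.122928.
c = 2·atan2(√a, √(1−a)) = 0.71645 rad → d = 6371·c ≈ 4564.48 km.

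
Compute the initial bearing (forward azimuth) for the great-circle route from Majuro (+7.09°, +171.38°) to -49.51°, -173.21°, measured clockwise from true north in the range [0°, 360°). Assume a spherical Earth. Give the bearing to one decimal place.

168.3°

Δλ = -173.21 − 171.38 = -344.59°; wrapped into (−180°, 180°]: 15.41°.
θ = atan2( sin Δλ · cos φ₂ , cos φ₁ · sin φ₂ − sin φ₁ · cos φ₂ · cos Δλ )
  = atan2(0.17254, -0.83197) = 168.284° → normalised to [0°, 360°): 168.284°.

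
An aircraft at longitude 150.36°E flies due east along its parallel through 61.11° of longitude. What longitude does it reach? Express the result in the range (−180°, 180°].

148.53°W

Start at +150.36°; shift +61.11° → +211.47°.
+211.47° lies outside (−180°, 180°]; subtract 360° → -148.53°.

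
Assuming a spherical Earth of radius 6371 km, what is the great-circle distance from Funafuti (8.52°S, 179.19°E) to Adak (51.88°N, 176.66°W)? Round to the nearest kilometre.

Δλ = -176.66 − 179.19 = -355.85°; wrapped into (−180°, 180°]: 4.15°.
Δφ = 51.88 − -8.52 = 60.40°.
a = sin²(Δφ/2) + cos φ₁ · cos φ₂ · sin²(Δλ/2) = 0.253829.
c = 2·atan2(√a, √(1−a)) = 1.05602 rad → d = 6371·c ≈ 6727.90 km.

6728 km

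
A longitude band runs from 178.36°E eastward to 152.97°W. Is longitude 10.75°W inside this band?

Band width going east from +178.36° to -152.97°: ((-152.97 − 178.36) mod 360) = 28.67°.
Offset of -10.75° east of the west edge: ((-10.75 − 178.36) mod 360) = 170.89°.
170.89° > 28.67° ⇒ outside.

No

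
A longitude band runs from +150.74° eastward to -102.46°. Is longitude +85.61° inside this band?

Band width going east from +150.74° to -102.46°: ((-102.46 − 150.74) mod 360) = 106.80°.
Offset of +85.61° east of the west edge: ((85.61 − 150.74) mod 360) = 294.87°.
294.87° > 106.80° ⇒ outside.

No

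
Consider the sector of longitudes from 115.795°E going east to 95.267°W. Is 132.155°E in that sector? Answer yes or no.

Band width going east from +115.795° to -95.267°: ((-95.267 − 115.795) mod 360) = 148.938°.
Offset of +132.155° east of the west edge: ((132.155 − 115.795) mod 360) = 16.360°.
16.360° ≤ 148.938° ⇒ inside.

Yes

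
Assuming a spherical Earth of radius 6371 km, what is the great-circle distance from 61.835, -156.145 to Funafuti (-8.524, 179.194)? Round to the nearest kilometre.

8109 km

Δλ = 179.194 − -156.145 = 335.339°; wrapped into (−180°, 180°]: -24.661°.
Δφ = -8.524 − 61.835 = -70.359°.
a = sin²(Δφ/2) + cos φ₁ · cos φ₂ · sin²(Δλ/2) = 0.353225.
c = 2·atan2(√a, √(1−a)) = 1.27286 rad → d = 6371·c ≈ 8109.38 km.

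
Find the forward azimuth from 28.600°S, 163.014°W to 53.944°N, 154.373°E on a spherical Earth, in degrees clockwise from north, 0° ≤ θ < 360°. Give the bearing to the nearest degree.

337°

Δλ = 154.373 − -163.014 = 317.387°; wrapped into (−180°, 180°]: -42.613°.
θ = atan2( sin Δλ · cos φ₂ , cos φ₁ · sin φ₂ − sin φ₁ · cos φ₂ · cos Δλ )
  = atan2(-0.39849, 0.91715) = -23.484° → normalised to [0°, 360°): 336.516°.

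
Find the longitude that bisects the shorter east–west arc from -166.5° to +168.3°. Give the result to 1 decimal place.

Signed shortest Δλ from -166.5° to +168.3° is -25.2°.
Midpoint longitude = -166.5° + (-25.2°)/2 = -166.5° − 12.6° = -179.1°.
(The naïve average (-166.5 + +168.3)/2 = 0.9° is on the wrong side of the globe.)

-179.1°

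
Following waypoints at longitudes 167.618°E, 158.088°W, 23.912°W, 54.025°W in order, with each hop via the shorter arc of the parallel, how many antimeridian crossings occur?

Leg 1: +167.618° → -158.088°, shortest Δλ = 34.294° (east) — crosses 180°.
Leg 2: -158.088° → -23.912°, shortest Δλ = 134.176° (east) — does not cross 180°.
Leg 3: -23.912° → -54.025°, shortest Δλ = -30.113° (west) — does not cross 180°.
Total crossings: 1.

1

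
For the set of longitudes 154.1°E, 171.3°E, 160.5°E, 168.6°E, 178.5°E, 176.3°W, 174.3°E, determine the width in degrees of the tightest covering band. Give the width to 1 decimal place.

Sort the longitudes: -176.3°, +154.1°, +160.5°, +168.6°, +171.3°, +174.3°, +178.5°.
Eastward gaps between consecutive values (wrapping around): 330.4°, 6.4°, 8.1°, 2.7°, 3.0°, 4.2°, 5.2°.
Largest gap = 330.4° ⇒ minimal covering band is its complement: 360° − 330.4° = 29.6°.
Band runs from +154.1° eastward to -176.3°, crossing the antimeridian.

29.6°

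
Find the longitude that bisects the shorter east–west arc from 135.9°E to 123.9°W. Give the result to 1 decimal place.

Signed shortest Δλ from +135.9° to -123.9° is +100.2°.
Midpoint longitude = +135.9° + (+100.2°)/2 = +135.9° + 50.1° = +186.0°.
Normalise into (−180°, 180°]: -174.0°.
(The naïve average (+135.9 + -123.9)/2 = 6.0° is on the wrong side of the globe.)

174.0°W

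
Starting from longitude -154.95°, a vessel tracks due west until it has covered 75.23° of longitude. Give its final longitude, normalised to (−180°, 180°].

Start at -154.95°; shift −75.23° → -230.18°.
-230.18° lies outside (−180°, 180°]; add 360° → +129.82°.

+129.82°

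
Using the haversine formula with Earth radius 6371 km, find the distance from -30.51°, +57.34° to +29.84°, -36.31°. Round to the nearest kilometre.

11950 km

Δλ = -36.31 − 57.34 = -93.65°.
Δφ = 29.84 − -30.51 = 60.35°.
a = sin²(Δφ/2) + cos φ₁ · cos φ₂ · sin²(Δλ/2) = 0.650095.
c = 2·atan2(√a, √(1−a)) = 1.87569 rad → d = 6371·c ≈ 11950.01 km.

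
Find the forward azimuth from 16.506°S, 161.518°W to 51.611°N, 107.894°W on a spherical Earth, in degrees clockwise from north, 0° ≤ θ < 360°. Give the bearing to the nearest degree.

Δλ = -107.894 − -161.518 = 53.624°.
θ = atan2( sin Δλ · cos φ₂ , cos φ₁ · sin φ₂ − sin φ₁ · cos φ₂ · cos Δλ )
  = atan2(0.49999, 0.85615) = 30.285° → normalised to [0°, 360°): 30.285°.

30°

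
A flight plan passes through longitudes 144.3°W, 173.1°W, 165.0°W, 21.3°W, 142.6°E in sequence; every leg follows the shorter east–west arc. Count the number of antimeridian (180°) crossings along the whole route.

Leg 1: -144.3° → -173.1°, shortest Δλ = -28.8° (west) — does not cross 180°.
Leg 2: -173.1° → -165.0°, shortest Δλ = 8.1° (east) — does not cross 180°.
Leg 3: -165.0° → -21.3°, shortest Δλ = 143.7° (east) — does not cross 180°.
Leg 4: -21.3° → +142.6°, shortest Δλ = 163.9° (east) — does not cross 180°.
Total crossings: 0.

0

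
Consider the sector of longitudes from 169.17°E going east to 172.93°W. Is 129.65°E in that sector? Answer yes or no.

Band width going east from +169.17° to -172.93°: ((-172.93 − 169.17) mod 360) = 17.90°.
Offset of +129.65° east of the west edge: ((129.65 − 169.17) mod 360) = 320.48°.
320.48° > 17.90° ⇒ outside.

No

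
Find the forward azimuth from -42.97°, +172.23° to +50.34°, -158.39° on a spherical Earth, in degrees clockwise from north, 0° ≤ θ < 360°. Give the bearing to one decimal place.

Δλ = -158.39 − 172.23 = -330.62°; wrapped into (−180°, 180°]: 29.38°.
θ = atan2( sin Δλ · cos φ₂ , cos φ₁ · sin φ₂ − sin φ₁ · cos φ₂ · cos Δλ )
  = atan2(0.31312, 0.94238) = 18.380° → normalised to [0°, 360°): 18.380°.

18.4°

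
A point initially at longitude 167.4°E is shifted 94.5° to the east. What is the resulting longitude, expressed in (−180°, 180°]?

Start at +167.4°; shift +94.5° → +261.9°.
+261.9° lies outside (−180°, 180°]; subtract 360° → -98.1°.

98.1°W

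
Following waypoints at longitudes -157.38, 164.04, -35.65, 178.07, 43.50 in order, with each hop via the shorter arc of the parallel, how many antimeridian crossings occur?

3

Leg 1: -157.38° → +164.04°, shortest Δλ = -38.58° (west) — crosses 180°.
Leg 2: +164.04° → -35.65°, shortest Δλ = 160.31° (east) — crosses 180°.
Leg 3: -35.65° → +178.07°, shortest Δλ = -146.28° (west) — crosses 180°.
Leg 4: +178.07° → +43.50°, shortest Δλ = -134.57° (west) — does not cross 180°.
Total crossings: 3.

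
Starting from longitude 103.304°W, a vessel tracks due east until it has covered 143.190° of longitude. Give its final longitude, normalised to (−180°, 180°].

Start at -103.304°; shift +143.190° → +39.886°.
+39.886° already lies in (−180°, 180°].

39.886°E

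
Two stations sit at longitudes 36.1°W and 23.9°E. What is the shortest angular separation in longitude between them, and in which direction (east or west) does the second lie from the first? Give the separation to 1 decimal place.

60.0° east

Raw difference: 23.9 − -36.1 = 60.0°.
Normalise into (−180°, 180°]: 60.0° stays 60.0°.
Positive ⇒ the second point lies to the east; separation 60.0°.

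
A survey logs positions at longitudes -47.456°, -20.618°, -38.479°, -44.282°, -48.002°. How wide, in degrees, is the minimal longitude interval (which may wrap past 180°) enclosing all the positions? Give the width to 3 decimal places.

Sort the longitudes: -48.002°, -47.456°, -44.282°, -38.479°, -20.618°.
Eastward gaps between consecutive values (wrapping around): 0.546°, 3.174°, 5.803°, 17.861°, 332.616°.
Largest gap = 332.616° ⇒ minimal covering band is its complement: 360° − 332.616° = 27.384°.
Band runs from -48.002° eastward to -20.618°.

27.384°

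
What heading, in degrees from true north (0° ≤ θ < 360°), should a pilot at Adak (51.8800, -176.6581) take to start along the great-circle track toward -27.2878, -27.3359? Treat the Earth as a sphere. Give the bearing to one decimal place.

Δλ = -27.3359 − -176.6581 = 149.3222°.
θ = atan2( sin Δλ · cos φ₂ , cos φ₁ · sin φ₂ − sin φ₁ · cos φ₂ · cos Δλ )
  = atan2(0.45343, 0.31831) = 54.931° → normalised to [0°, 360°): 54.931°.

54.9°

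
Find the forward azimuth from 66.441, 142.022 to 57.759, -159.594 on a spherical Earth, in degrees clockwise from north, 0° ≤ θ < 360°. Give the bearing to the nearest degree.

80°

Δλ = -159.594 − 142.022 = -301.616°; wrapped into (−180°, 180°]: 58.384°.
θ = atan2( sin Δλ · cos φ₂ , cos φ₁ · sin φ₂ − sin φ₁ · cos φ₂ · cos Δλ )
  = atan2(0.45430, 0.08171) = 79.804° → normalised to [0°, 360°): 79.804°.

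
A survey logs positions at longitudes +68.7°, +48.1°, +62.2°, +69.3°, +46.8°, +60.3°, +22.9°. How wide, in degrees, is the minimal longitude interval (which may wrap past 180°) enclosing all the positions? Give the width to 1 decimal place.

Sort the longitudes: +22.9°, +46.8°, +48.1°, +60.3°, +62.2°, +68.7°, +69.3°.
Eastward gaps between consecutive values (wrapping around): 23.9°, 1.3°, 12.2°, 1.9°, 6.5°, 0.6°, 313.6°.
Largest gap = 313.6° ⇒ minimal covering band is its complement: 360° − 313.6° = 46.4°.
Band runs from +22.9° eastward to +69.3°.

46.4°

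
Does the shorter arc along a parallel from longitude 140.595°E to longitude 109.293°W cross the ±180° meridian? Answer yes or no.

Naïve |-109.293 − 140.595| = 249.888° > 180°, so the shorter arc goes the other way round — across 180°.
Signed shortest Δλ = ((-109.293 − 140.595 + 180) mod 360) − 180 = 110.112°.
Going east by 110.112° from +140.595° passes through 180° before reaching -109.293°.

Yes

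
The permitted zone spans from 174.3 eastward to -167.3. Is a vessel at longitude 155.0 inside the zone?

No

Band width going east from +174.3° to -167.3°: ((-167.3 − 174.3) mod 360) = 18.4°.
Offset of +155.0° east of the west edge: ((155.0 − 174.3) mod 360) = 340.7°.
340.7° > 18.4° ⇒ outside.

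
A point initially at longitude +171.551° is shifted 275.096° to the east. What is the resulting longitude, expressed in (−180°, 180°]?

Start at +171.551°; shift +275.096° → +446.647°.
+446.647° lies outside (−180°, 180°]; subtract 360° → +86.647°.

+86.647°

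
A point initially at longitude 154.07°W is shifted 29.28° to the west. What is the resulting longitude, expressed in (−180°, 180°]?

Start at -154.07°; shift −29.28° → -183.35°.
-183.35° lies outside (−180°, 180°]; add 360° → +176.65°.

176.65°E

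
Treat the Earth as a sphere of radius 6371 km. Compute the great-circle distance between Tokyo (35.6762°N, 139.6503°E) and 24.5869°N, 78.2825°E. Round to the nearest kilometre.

Δλ = 78.2825 − 139.6503 = -61.3678°.
Δφ = 24.5869 − 35.6762 = -11.0893°.
a = sin²(Δφ/2) + cos φ₁ · cos φ₂ · sin²(Δλ/2) = 0.201692.
c = 2·atan2(√a, √(1−a)) = 0.93152 rad → d = 6371·c ≈ 5934.70 km.

5935 km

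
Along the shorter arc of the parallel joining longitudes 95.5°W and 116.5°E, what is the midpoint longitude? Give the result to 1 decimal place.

169.5°W

Signed shortest Δλ from -95.5° to +116.5° is -148.0°.
Midpoint longitude = -95.5° + (-148.0°)/2 = -95.5° − 74.0° = -169.5°.
(The naïve average (-95.5 + +116.5)/2 = 10.5° is on the wrong side of the globe.)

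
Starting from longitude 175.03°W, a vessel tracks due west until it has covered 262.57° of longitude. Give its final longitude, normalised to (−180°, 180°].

Start at -175.03°; shift −262.57° → -437.60°.
-437.60° lies outside (−180°, 180°]; add 360° → -77.60°.

77.60°W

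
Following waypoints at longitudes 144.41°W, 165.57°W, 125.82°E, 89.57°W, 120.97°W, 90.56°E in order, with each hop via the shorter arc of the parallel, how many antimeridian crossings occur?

Leg 1: -144.41° → -165.57°, shortest Δλ = -21.16° (west) — does not cross 180°.
Leg 2: -165.57° → +125.82°, shortest Δλ = -68.61° (west) — crosses 180°.
Leg 3: +125.82° → -89.57°, shortest Δλ = 144.61° (east) — crosses 180°.
Leg 4: -89.57° → -120.97°, shortest Δλ = -31.4° (west) — does not cross 180°.
Leg 5: -120.97° → +90.56°, shortest Δλ = -148.47° (west) — crosses 180°.
Total crossings: 3.

3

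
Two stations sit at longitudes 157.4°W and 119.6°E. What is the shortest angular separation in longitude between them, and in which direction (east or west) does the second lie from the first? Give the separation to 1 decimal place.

83.0° west

Raw difference: 119.6 − -157.4 = 277.0°.
Normalise into (−180°, 180°]: 277.0° − 360° = -83.0°.
Negative ⇒ the second point lies to the west; separation 83.0°.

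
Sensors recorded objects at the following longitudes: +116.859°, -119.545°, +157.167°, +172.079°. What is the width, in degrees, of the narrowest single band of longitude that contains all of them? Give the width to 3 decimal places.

123.596°

Sort the longitudes: -119.545°, +116.859°, +157.167°, +172.079°.
Eastward gaps between consecutive values (wrapping around): 236.404°, 40.308°, 14.912°, 68.376°.
Largest gap = 236.404° ⇒ minimal covering band is its complement: 360° − 236.404° = 123.596°.
Band runs from +116.859° eastward to -119.545°, crossing the antimeridian.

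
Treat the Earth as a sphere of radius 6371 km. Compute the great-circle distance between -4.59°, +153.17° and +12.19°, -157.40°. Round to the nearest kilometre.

5773 km

Δλ = -157.40 − 153.17 = -310.57°; wrapped into (−180°, 180°]: 49.43°.
Δφ = 12.19 − -4.59 = 16.78°.
a = sin²(Δφ/2) + cos φ₁ · cos φ₂ · sin²(Δλ/2) = 0.191612.
c = 2·atan2(√a, √(1−a)) = 0.90616 rad → d = 6371·c ≈ 5773.12 km.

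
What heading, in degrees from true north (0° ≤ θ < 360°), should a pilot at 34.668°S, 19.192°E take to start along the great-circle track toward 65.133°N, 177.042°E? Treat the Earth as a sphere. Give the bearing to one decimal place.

16.8°

Δλ = 177.042 − 19.192 = 157.850°.
θ = atan2( sin Δλ · cos φ₂ , cos φ₁ · sin φ₂ − sin φ₁ · cos φ₂ · cos Δλ )
  = atan2(0.15855, 0.52466) = 16.814° → normalised to [0°, 360°): 16.814°.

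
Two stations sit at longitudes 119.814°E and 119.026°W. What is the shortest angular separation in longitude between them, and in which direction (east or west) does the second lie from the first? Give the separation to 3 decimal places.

121.160° east

Raw difference: -119.026 − 119.814 = -238.84°.
Normalise into (−180°, 180°]: -238.84° + 360° = 121.16°.
Positive ⇒ the second point lies to the east; separation 121.160°.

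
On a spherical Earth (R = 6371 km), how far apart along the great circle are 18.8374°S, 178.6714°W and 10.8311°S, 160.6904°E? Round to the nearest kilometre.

2388 km

Δλ = 160.6904 − -178.6714 = 339.3618°; wrapped into (−180°, 180°]: -20.6382°.
Δφ = -10.8311 − -18.8374 = 8.0063°.
a = sin²(Δφ/2) + cos φ₁ · cos φ₂ · sin²(Δλ/2) = 0.034702.
c = 2·atan2(√a, √(1−a)) = 0.37476 rad → d = 6371·c ≈ 2387.57 km.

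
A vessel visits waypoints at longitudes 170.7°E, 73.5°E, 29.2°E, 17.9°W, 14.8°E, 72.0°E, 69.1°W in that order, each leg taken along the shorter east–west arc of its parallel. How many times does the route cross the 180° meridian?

0

Leg 1: +170.7° → +73.5°, shortest Δλ = -97.2° (west) — does not cross 180°.
Leg 2: +73.5° → +29.2°, shortest Δλ = -44.3° (west) — does not cross 180°.
Leg 3: +29.2° → -17.9°, shortest Δλ = -47.1° (west) — does not cross 180°.
Leg 4: -17.9° → +14.8°, shortest Δλ = 32.7° (east) — does not cross 180°.
Leg 5: +14.8° → +72.0°, shortest Δλ = 57.2° (east) — does not cross 180°.
Leg 6: +72.0° → -69.1°, shortest Δλ = -141.1° (west) — does not cross 180°.
Total crossings: 0.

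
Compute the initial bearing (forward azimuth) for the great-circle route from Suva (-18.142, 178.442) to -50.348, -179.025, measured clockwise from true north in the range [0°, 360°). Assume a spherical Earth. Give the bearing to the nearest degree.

Δλ = -179.025 − 178.442 = -357.467°; wrapped into (−180°, 180°]: 2.533°.
θ = atan2( sin Δλ · cos φ₂ , cos φ₁ · sin φ₂ − sin φ₁ · cos φ₂ · cos Δλ )
  = atan2(0.02820, -0.53316) = 176.972° → normalised to [0°, 360°): 176.972°.

177°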